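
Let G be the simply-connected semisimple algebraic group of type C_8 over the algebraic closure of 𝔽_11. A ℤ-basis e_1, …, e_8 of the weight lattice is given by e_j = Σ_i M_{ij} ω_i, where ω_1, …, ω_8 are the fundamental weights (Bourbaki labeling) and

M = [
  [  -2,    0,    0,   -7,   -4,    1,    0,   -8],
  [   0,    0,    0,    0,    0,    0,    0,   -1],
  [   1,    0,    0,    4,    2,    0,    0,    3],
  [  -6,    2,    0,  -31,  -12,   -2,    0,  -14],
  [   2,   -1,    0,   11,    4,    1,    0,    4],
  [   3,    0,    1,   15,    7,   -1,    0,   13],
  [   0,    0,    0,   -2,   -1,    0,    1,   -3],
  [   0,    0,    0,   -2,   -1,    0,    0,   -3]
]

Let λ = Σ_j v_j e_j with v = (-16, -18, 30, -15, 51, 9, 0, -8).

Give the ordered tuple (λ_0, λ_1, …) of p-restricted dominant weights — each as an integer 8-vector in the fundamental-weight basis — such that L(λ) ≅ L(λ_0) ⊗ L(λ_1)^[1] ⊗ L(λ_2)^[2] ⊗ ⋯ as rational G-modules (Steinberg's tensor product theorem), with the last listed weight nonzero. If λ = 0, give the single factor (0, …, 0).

Compute c_i = Σ_j M_{ij} v_j with v = (-16, -18, 30, -15, 51, 9, 0, -8):
  c_1 = (-2)·(-16) + (0)·(-18) + (0)·(30) + (-7)·(-15) + (-4)·(51) + (1)·(9) + (0)·(0) + (-8)·(-8) = 6
  c_2 = (0)·(-16) + (0)·(-18) + (0)·(30) + (0)·(-15) + (0)·(51) + (0)·(9) + (0)·(0) + (-1)·(-8) = 8
  c_3 = (1)·(-16) + (0)·(-18) + (0)·(30) + (4)·(-15) + (2)·(51) + (0)·(9) + (0)·(0) + (3)·(-8) = 2
  c_4 = (-6)·(-16) + (2)·(-18) + (0)·(30) + (-31)·(-15) + (-12)·(51) + (-2)·(9) + (0)·(0) + (-14)·(-8) = 7
  c_5 = (2)·(-16) + (-1)·(-18) + (0)·(30) + (11)·(-15) + (4)·(51) + (1)·(9) + (0)·(0) + (4)·(-8) = 2
  c_6 = (3)·(-16) + (0)·(-18) + (1)·(30) + (15)·(-15) + (7)·(51) + (-1)·(9) + (0)·(0) + (13)·(-8) = 1
  c_7 = (0)·(-16) + (0)·(-18) + (0)·(30) + (-2)·(-15) + (-1)·(51) + (0)·(9) + (1)·(0) + (-3)·(-8) = 3
  c_8 = (0)·(-16) + (0)·(-18) + (0)·(30) + (-2)·(-15) + (-1)·(51) + (0)·(9) + (0)·(0) + (-3)·(-8) = 3
Writing each c_i in base p = 11:
  c_1 = 6 = 6·11^0
  c_2 = 8 = 8·11^0
  c_3 = 2 = 2·11^0
  c_4 = 7 = 7·11^0
  c_5 = 2 = 2·11^0
  c_6 = 1 = 1·11^0
  c_7 = 3 = 3·11^0
  c_8 = 3 = 3·11^0
Factor λ_0 = (6, 8, 2, 7, 2, 1, 3, 3)

((6, 8, 2, 7, 2, 1, 3, 3),)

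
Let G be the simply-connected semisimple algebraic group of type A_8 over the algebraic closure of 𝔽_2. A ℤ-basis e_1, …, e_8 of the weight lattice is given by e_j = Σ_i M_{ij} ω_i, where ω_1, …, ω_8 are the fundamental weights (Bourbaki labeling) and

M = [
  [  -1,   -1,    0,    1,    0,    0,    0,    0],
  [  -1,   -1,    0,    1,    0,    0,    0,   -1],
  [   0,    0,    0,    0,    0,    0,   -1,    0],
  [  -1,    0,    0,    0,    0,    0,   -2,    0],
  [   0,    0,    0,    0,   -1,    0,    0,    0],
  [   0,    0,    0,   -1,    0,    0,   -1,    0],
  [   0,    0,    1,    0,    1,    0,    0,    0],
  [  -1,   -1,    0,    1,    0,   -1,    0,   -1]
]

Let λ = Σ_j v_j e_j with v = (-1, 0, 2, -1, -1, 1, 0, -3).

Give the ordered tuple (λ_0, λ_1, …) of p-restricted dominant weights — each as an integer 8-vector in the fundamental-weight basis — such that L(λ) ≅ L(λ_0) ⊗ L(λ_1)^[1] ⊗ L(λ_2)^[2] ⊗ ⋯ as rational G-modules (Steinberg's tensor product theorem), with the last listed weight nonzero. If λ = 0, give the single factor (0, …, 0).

((0, 1, 0, 1, 1, 1, 1, 0), (0, 1, 0, 0, 0, 0, 0, 1))

In the fundamental-weight basis, λ has coordinates c = M·v (v = (-1, 0, 2, -1, -1, 1, 0, -3)):
  c_1 = (-1)·(-1) + (-1)·(0) + 0·2 + (1)·(-1) + (0)·(-1) + 0·1 + 0·0 + (0)·(-3) = 0
  c_2 = (-1)·(-1) + (-1)·(0) + 0·2 + (1)·(-1) + (0)·(-1) + 0·1 + 0·0 + (-1)·(-3) = 3
  c_3 = (0)·(-1) + 0·0 + 0·2 + (0)·(-1) + (0)·(-1) + 0·1 + (-1)·(0) + (0)·(-3) = 0
  c_4 = (-1)·(-1) + 0·0 + 0·2 + (0)·(-1) + (0)·(-1) + 0·1 + (-2)·(0) + (0)·(-3) = 1
  c_5 = (0)·(-1) + 0·0 + 0·2 + (0)·(-1) + (-1)·(-1) + 0·1 + 0·0 + (0)·(-3) = 1
  c_6 = (0)·(-1) + 0·0 + 0·2 + (-1)·(-1) + (0)·(-1) + 0·1 + (-1)·(0) + (0)·(-3) = 1
  c_7 = (0)·(-1) + 0·0 + 1·2 + (0)·(-1) + (1)·(-1) + 0·1 + 0·0 + (0)·(-3) = 1
  c_8 = (-1)·(-1) + (-1)·(0) + 0·2 + (1)·(-1) + (0)·(-1) + (-1)·(1) + 0·0 + (-1)·(-3) = 2
Writing each c_i in base p = 2:
  c_1 = 0
  c_2 = 3 = 1·2^0 + 1·2^1
  c_3 = 0
  c_4 = 1 = 1·2^0
  c_5 = 1 = 1·2^0
  c_6 = 1 = 1·2^0
  c_7 = 1 = 1·2^0
  c_8 = 2 = 0·2^0 + 1·2^1
p-restricted factor λ_0 = (0, 1, 0, 1, 1, 1, 1, 0)
p-restricted factor λ_1 = (0, 1, 0, 0, 0, 0, 0, 1)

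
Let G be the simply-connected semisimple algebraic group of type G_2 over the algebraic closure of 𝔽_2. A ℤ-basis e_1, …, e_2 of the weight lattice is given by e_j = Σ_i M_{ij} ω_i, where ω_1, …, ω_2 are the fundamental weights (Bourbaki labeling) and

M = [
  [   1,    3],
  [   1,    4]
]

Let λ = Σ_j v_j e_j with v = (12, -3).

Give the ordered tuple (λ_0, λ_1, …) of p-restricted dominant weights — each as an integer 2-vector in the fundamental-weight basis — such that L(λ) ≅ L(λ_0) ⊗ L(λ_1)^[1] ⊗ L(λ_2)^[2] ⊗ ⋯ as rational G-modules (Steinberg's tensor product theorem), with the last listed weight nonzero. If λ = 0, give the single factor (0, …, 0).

((1, 0), (1, 0))

ω-coordinates c = M·v, v = (12, -3):
  c_1 = 1·12 + (3)·(-3) = 3
  c_2 = 1·12 + (4)·(-3) = 0
Writing each c_i in base p = 2:
  c_1 = 3 = 1·2^0 + 1·2^1
  c_2 = 0
p-restricted factor λ_0 = (1, 0)
p-restricted factor λ_1 = (1, 0)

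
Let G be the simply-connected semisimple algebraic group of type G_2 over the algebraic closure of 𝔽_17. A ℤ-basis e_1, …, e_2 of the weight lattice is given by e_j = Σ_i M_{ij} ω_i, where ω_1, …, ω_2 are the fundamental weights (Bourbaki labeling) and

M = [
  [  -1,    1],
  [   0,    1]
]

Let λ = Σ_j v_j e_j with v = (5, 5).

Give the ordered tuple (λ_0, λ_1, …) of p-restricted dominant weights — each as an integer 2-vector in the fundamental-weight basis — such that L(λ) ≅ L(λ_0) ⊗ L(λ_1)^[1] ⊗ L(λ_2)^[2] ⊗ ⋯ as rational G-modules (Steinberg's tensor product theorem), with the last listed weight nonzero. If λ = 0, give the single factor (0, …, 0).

Compute c_i = Σ_j M_{ij} v_j with v = (5, 5):
  c_1 = (-1)·(5) + (1)·(5) = 0
  c_2 = (0)·(5) + (1)·(5) = 5
Base-17 expansion of each c_i:
  c_1 = 0
  c_2 = 5 = 5·17^0
p-restricted factor λ_0 = (0, 5)

((0, 5),)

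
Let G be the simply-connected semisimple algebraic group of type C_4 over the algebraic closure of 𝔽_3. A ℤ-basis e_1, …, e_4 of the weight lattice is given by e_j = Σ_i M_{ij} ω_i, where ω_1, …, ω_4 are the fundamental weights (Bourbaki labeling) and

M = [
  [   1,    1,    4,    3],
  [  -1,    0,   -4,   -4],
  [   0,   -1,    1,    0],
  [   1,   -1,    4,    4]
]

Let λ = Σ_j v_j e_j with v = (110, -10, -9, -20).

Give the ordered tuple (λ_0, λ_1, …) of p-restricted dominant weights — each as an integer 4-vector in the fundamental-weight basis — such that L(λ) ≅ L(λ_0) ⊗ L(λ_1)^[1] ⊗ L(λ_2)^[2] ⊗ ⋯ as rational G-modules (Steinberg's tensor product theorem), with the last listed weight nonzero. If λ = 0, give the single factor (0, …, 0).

((1, 0, 1, 1), (1, 2, 0, 1))

Change of basis e → ω: c = M·v where v = (110, -10, -9, -20):
  c_1 = 1·110 + (1)·(-10) + (4)·(-9) + (3)·(-20) = 4
  c_2 = (-1)·(110) + (0)·(-10) + (-4)·(-9) + (-4)·(-20) = 6
  c_3 = 0·110 + (-1)·(-10) + (1)·(-9) + (0)·(-20) = 1
  c_4 = 1·110 + (-1)·(-10) + (4)·(-9) + (4)·(-20) = 4
Base-3 expansion of each c_i:
  c_1 = 4 = 1·3^0 + 1·3^1
  c_2 = 6 = 0·3^0 + 2·3^1
  c_3 = 1 = 1·3^0
  c_4 = 4 = 1·3^0 + 1·3^1
λ_0 = (1, 0, 1, 1)
λ_1 = (1, 2, 0, 1)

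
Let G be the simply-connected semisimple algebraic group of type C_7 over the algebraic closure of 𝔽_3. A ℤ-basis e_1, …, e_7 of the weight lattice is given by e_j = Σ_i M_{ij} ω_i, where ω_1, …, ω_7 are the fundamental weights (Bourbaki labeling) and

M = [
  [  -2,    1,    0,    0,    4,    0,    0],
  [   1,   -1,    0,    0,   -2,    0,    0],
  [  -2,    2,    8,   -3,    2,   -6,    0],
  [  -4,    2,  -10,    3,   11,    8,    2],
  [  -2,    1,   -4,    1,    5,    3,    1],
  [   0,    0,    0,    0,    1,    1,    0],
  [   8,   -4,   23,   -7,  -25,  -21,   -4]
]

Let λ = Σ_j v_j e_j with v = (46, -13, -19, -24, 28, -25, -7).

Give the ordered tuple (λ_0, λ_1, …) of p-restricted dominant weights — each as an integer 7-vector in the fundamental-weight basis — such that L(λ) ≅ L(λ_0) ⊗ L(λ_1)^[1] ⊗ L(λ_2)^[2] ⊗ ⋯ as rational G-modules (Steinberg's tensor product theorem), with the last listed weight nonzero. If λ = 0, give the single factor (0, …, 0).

((1, 0, 2, 2, 2, 0, 1), (2, 1, 2, 0, 1, 1, 1))

Compute c_i = Σ_j M_{ij} v_j with v = (46, -13, -19, -24, 28, -25, -7):
  c_1 = (-2)·(46) + (1)·(-13) + (0)·(-19) + (0)·(-24) + (4)·(28) + (0)·(-25) + (0)·(-7) = 7
  c_2 = (1)·(46) + (-1)·(-13) + (0)·(-19) + (0)·(-24) + (-2)·(28) + (0)·(-25) + (0)·(-7) = 3
  c_3 = (-2)·(46) + (2)·(-13) + (8)·(-19) + (-3)·(-24) + (2)·(28) + (-6)·(-25) + (0)·(-7) = 8
  c_4 = (-4)·(46) + (2)·(-13) + (-10)·(-19) + (3)·(-24) + (11)·(28) + (8)·(-25) + (2)·(-7) = 2
  c_5 = (-2)·(46) + (1)·(-13) + (-4)·(-19) + (1)·(-24) + (5)·(28) + (3)·(-25) + (1)·(-7) = 5
  c_6 = (0)·(46) + (0)·(-13) + (0)·(-19) + (0)·(-24) + (1)·(28) + (1)·(-25) + (0)·(-7) = 3
  c_7 = (8)·(46) + (-4)·(-13) + (23)·(-19) + (-7)·(-24) + (-25)·(28) + (-21)·(-25) + (-4)·(-7) = 4
Base-3 expansion of each c_i:
  c_1 = 7 = 1·3^0 + 2·3^1
  c_2 = 3 = 0·3^0 + 1·3^1
  c_3 = 8 = 2·3^0 + 2·3^1
  c_4 = 2 = 2·3^0
  c_5 = 5 = 2·3^0 + 1·3^1
  c_6 = 3 = 0·3^0 + 1·3^1
  c_7 = 4 = 1·3^0 + 1·3^1
λ_0 = (1, 0, 2, 2, 2, 0, 1)
λ_1 = (2, 1, 2, 0, 1, 1, 1)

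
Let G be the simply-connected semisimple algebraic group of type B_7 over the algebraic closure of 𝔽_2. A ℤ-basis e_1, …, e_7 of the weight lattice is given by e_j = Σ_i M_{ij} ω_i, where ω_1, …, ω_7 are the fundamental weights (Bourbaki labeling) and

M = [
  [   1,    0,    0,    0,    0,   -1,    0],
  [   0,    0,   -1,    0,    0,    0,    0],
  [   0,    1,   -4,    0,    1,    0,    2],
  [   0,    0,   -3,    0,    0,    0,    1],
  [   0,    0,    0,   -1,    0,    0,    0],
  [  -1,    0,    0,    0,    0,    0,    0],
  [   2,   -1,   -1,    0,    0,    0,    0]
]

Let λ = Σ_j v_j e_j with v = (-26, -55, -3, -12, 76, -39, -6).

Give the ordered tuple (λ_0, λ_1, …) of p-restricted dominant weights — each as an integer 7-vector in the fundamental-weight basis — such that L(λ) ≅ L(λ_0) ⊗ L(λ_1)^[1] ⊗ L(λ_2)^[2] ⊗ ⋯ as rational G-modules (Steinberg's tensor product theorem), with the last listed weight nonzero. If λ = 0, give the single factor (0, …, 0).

((1, 1, 1, 1, 0, 0, 0), (0, 1, 0, 1, 0, 1, 1), (1, 0, 1, 0, 1, 0, 1), (1, 0, 0, 0, 1, 1, 0), (0, 0, 1, 0, 0, 1, 0))

Change of basis e → ω: c = M·v where v = (-26, -55, -3, -12, 76, -39, -6):
  c_1 = (1)·(-26) + (0)·(-55) + (0)·(-3) + (0)·(-12) + 0·76 + (-1)·(-39) + (0)·(-6) = 13
  c_2 = (0)·(-26) + (0)·(-55) + (-1)·(-3) + (0)·(-12) + 0·76 + (0)·(-39) + (0)·(-6) = 3
  c_3 = (0)·(-26) + (1)·(-55) + (-4)·(-3) + (0)·(-12) + 1·76 + (0)·(-39) + (2)·(-6) = 21
  c_4 = (0)·(-26) + (0)·(-55) + (-3)·(-3) + (0)·(-12) + 0·76 + (0)·(-39) + (1)·(-6) = 3
  c_5 = (0)·(-26) + (0)·(-55) + (0)·(-3) + (-1)·(-12) + 0·76 + (0)·(-39) + (0)·(-6) = 12
  c_6 = (-1)·(-26) + (0)·(-55) + (0)·(-3) + (0)·(-12) + 0·76 + (0)·(-39) + (0)·(-6) = 26
  c_7 = (2)·(-26) + (-1)·(-55) + (-1)·(-3) + (0)·(-12) + 0·76 + (0)·(-39) + (0)·(-6) = 6
Expand coordinatewise in base 2:
  c_1 = 13 = 1·2^0 + 0·2^1 + 1·2^2 + 1·2^3
  c_2 = 3 = 1·2^0 + 1·2^1
  c_3 = 21 = 1·2^0 + 0·2^1 + 1·2^2 + 0·2^3 + 1·2^4
  c_4 = 3 = 1·2^0 + 1·2^1
  c_5 = 12 = 0·2^0 + 0·2^1 + 1·2^2 + 1·2^3
  c_6 = 26 = 0·2^0 + 1·2^1 + 0·2^2 + 1·2^3 + 1·2^4
  c_7 = 6 = 0·2^0 + 1·2^1 + 1·2^2
p-restricted factor λ_0 = (1, 1, 1, 1, 0, 0, 0)
p-restricted factor λ_1 = (0, 1, 0, 1, 0, 1, 1)
p-restricted factor λ_2 = (1, 0, 1, 0, 1, 0, 1)
p-restricted factor λ_3 = (1, 0, 0, 0, 1, 1, 0)
p-restricted factor λ_4 = (0, 0, 1, 0, 0, 1, 0)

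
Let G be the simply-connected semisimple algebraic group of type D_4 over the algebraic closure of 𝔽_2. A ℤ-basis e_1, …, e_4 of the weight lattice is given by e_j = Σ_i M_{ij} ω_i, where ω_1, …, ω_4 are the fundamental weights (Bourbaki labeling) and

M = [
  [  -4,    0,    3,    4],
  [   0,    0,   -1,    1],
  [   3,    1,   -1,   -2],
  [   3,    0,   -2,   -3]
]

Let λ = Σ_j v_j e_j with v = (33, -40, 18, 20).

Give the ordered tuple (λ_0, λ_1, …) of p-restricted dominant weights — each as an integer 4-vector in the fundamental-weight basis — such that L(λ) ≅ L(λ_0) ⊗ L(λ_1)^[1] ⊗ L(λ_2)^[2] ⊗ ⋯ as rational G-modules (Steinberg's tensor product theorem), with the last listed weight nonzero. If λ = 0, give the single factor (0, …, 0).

((0, 0, 1, 1), (1, 1, 0, 1))

In the fundamental-weight basis, λ has coordinates c = M·v (v = (33, -40, 18, 20)):
  c_1 = (-4)·(33) + (0)·(-40) + 3·18 + 4·20 = 2
  c_2 = 0·33 + (0)·(-40) + (-1)·(18) + 1·20 = 2
  c_3 = 3·33 + (1)·(-40) + (-1)·(18) + (-2)·(20) = 1
  c_4 = 3·33 + (0)·(-40) + (-2)·(18) + (-3)·(20) = 3
Writing each c_i in base p = 2:
  c_1 = 2 = 0·2^0 + 1·2^1
  c_2 = 2 = 0·2^0 + 1·2^1
  c_3 = 1 = 1·2^0
  c_4 = 3 = 1·2^0 + 1·2^1
Factor λ_0 = (0, 0, 1, 1)
Factor λ_1 = (1, 1, 0, 1)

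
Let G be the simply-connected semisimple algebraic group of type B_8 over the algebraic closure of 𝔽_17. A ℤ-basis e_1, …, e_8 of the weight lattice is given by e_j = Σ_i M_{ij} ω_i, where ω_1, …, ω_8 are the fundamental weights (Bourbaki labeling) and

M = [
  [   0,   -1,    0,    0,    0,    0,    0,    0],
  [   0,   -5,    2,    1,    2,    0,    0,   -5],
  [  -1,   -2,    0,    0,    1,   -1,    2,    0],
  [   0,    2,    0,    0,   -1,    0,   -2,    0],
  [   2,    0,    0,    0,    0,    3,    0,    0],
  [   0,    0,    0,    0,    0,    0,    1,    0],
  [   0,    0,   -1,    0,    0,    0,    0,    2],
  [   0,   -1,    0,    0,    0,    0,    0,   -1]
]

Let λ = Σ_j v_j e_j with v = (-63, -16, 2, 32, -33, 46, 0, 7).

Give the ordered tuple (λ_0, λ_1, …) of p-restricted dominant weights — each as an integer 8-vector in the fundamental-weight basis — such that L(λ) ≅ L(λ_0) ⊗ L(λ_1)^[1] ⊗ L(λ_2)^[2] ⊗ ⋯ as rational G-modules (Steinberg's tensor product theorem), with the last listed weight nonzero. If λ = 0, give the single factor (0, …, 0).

Converting to the ω-basis (c_i = row i of M dotted with v = (-63, -16, 2, 32, -33, 46, 0, 7)):
  c_1 = (0)·(-63) + (-1)·(-16) + 0·2 + 0·32 + (0)·(-33) + 0·46 + 0·0 + 0·7 = 16
  c_2 = (0)·(-63) + (-5)·(-16) + 2·2 + 1·32 + (2)·(-33) + 0·46 + 0·0 + (-5)·(7) = 15
  c_3 = (-1)·(-63) + (-2)·(-16) + 0·2 + 0·32 + (1)·(-33) + (-1)·(46) + 2·0 + 0·7 = 16
  c_4 = (0)·(-63) + (2)·(-16) + 0·2 + 0·32 + (-1)·(-33) + 0·46 + (-2)·(0) + 0·7 = 1
  c_5 = (2)·(-63) + (0)·(-16) + 0·2 + 0·32 + (0)·(-33) + 3·46 + 0·0 + 0·7 = 12
  c_6 = (0)·(-63) + (0)·(-16) + 0·2 + 0·32 + (0)·(-33) + 0·46 + 1·0 + 0·7 = 0
  c_7 = (0)·(-63) + (0)·(-16) + (-1)·(2) + 0·32 + (0)·(-33) + 0·46 + 0·0 + 2·7 = 12
  c_8 = (0)·(-63) + (-1)·(-16) + 0·2 + 0·32 + (0)·(-33) + 0·46 + 0·0 + (-1)·(7) = 9
Base-17 expansion of each c_i:
  c_1 = 16 = 16·17^0
  c_2 = 15 = 15·17^0
  c_3 = 16 = 16·17^0
  c_4 = 1 = 1·17^0
  c_5 = 12 = 12·17^0
  c_6 = 0
  c_7 = 12 = 12·17^0
  c_8 = 9 = 9·17^0
p-restricted factor λ_0 = (16, 15, 16, 1, 12, 0, 12, 9)

((16, 15, 16, 1, 12, 0, 12, 9),)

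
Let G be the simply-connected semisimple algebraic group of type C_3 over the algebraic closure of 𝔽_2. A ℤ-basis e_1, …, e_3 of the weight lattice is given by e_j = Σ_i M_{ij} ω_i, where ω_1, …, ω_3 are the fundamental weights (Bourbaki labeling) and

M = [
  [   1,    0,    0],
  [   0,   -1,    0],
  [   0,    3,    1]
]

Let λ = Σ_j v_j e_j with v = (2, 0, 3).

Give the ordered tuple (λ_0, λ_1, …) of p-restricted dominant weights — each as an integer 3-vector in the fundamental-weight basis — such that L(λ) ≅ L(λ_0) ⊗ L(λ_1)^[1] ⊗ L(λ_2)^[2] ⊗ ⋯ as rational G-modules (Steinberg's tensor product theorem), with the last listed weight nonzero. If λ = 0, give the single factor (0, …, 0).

((0, 0, 1), (1, 0, 1))

In the fundamental-weight basis, λ has coordinates c = M·v (v = (2, 0, 3)):
  c_1 = 1·2 + 0·0 + 0·3 = 2
  c_2 = 0·2 + (-1)·(0) + 0·3 = 0
  c_3 = 0·2 + 3·0 + 1·3 = 3
Writing each c_i in base p = 2:
  c_1 = 2 = 0·2^0 + 1·2^1
  c_2 = 0
  c_3 = 3 = 1·2^0 + 1·2^1
λ_0 = (0, 0, 1)
λ_1 = (1, 0, 1)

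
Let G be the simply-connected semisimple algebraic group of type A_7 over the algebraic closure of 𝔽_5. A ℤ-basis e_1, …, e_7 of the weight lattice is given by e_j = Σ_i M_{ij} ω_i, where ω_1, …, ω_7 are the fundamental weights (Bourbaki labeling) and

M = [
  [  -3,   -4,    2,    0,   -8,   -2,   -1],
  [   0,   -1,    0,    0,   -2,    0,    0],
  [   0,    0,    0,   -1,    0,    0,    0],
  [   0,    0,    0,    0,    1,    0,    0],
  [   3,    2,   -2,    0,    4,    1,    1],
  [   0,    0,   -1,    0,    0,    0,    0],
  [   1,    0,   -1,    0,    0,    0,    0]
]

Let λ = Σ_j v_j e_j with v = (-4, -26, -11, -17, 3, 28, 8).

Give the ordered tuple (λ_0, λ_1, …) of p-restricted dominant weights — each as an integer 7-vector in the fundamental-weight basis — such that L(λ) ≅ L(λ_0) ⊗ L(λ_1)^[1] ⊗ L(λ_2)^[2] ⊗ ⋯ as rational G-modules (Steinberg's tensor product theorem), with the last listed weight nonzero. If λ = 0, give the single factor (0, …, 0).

((1, 0, 2, 3, 1, 1, 2), (1, 4, 3, 0, 1, 2, 1))

Converting to the ω-basis (c_i = row i of M dotted with v = (-4, -26, -11, -17, 3, 28, 8)):
  c_1 = -3*-4 + -4*-26 + 2*-11 + 0*-17 + -8*3 + -2*28 + -1*8 = 6
  c_2 = 0*-4 + -1*-26 + 0*-11 + 0*-17 + -2*3 + 0*28 + 0*8 = 20
  c_3 = 0*-4 + 0*-26 + 0*-11 + -1*-17 + 0*3 + 0*28 + 0*8 = 17
  c_4 = 0*-4 + 0*-26 + 0*-11 + 0*-17 + 1*3 + 0*28 + 0*8 = 3
  c_5 = 3*-4 + 2*-26 + -2*-11 + 0*-17 + 4*3 + 1*28 + 1*8 = 6
  c_6 = 0*-4 + 0*-26 + -1*-11 + 0*-17 + 0*3 + 0*28 + 0*8 = 11
  c_7 = 1*-4 + 0*-26 + -1*-11 + 0*-17 + 0*3 + 0*28 + 0*8 = 7
Expand coordinatewise in base 5:
  c_1 = 6 = 1·5^0 + 1·5^1
  c_2 = 20 = 0·5^0 + 4·5^1
  c_3 = 17 = 2·5^0 + 3·5^1
  c_4 = 3 = 3·5^0
  c_5 = 6 = 1·5^0 + 1·5^1
  c_6 = 11 = 1·5^0 + 2·5^1
  c_7 = 7 = 2·5^0 + 1·5^1
Factor λ_0 = (1, 0, 2, 3, 1, 1, 2)
Factor λ_1 = (1, 4, 3, 0, 1, 2, 1)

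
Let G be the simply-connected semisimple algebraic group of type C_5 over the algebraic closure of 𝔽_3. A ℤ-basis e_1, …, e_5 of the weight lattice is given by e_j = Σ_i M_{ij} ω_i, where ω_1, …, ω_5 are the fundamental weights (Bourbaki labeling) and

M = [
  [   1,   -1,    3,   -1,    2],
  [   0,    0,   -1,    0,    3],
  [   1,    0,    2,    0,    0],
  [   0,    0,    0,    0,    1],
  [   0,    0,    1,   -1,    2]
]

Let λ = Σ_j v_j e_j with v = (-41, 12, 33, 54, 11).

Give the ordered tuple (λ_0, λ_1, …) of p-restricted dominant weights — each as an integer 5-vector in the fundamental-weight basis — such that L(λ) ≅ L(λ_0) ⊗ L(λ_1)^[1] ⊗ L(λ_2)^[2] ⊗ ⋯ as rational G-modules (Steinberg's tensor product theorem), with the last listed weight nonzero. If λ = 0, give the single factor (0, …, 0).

ω-coordinates c = M·v, v = (-41, 12, 33, 54, 11):
  c_1 = 1*-41 + -1*12 + 3*33 + -1*54 + 2*11 = 14
  c_2 = 0*-41 + 0*12 + -1*33 + 0*54 + 3*11 = 0
  c_3 = 1*-41 + 0*12 + 2*33 + 0*54 + 0*11 = 25
  c_4 = 0*-41 + 0*12 + 0*33 + 0*54 + 1*11 = 11
  c_5 = 0*-41 + 0*12 + 1*33 + -1*54 + 2*11 = 1
Expand coordinatewise in base 3:
  c_1 = 14 = 2·3^0 + 1·3^1 + 1·3^2
  c_2 = 0
  c_3 = 25 = 1·3^0 + 2·3^1 + 2·3^2
  c_4 = 11 = 2·3^0 + 0·3^1 + 1·3^2
  c_5 = 1 = 1·3^0
λ_0 = (2, 0, 1, 2, 1)
λ_1 = (1, 0, 2, 0, 0)
λ_2 = (1, 0, 2, 1, 0)

((2, 0, 1, 2, 1), (1, 0, 2, 0, 0), (1, 0, 2, 1, 0))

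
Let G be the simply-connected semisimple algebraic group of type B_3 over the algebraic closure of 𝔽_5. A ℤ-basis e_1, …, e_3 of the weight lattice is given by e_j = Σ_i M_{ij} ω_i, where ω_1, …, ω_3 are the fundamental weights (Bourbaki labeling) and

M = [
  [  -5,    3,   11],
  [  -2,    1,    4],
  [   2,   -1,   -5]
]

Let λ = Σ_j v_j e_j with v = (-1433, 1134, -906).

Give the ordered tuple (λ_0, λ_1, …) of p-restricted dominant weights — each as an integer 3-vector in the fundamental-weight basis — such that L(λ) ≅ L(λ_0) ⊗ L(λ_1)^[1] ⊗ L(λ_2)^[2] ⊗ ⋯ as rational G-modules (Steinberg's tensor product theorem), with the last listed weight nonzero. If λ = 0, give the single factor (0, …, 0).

Compute c_i = Σ_j M_{ij} v_j with v = (-1433, 1134, -906):
  c_1 = (-5)·(-1433) + 3·1134 + (11)·(-906) = 601
  c_2 = (-2)·(-1433) + 1·1134 + (4)·(-906) = 376
  c_3 = (2)·(-1433) + (-1)·(1134) + (-5)·(-906) = 530
Expand coordinatewise in base 5:
  c_1 = 601 = 1·5^0 + 0·5^1 + 4·5^2 + 4·5^3
  c_2 = 376 = 1·5^0 + 0·5^1 + 0·5^2 + 3·5^3
  c_3 = 530 = 0·5^0 + 1·5^1 + 1·5^2 + 4·5^3
λ_0 = (1, 1, 0)
λ_1 = (0, 0, 1)
λ_2 = (4, 0, 1)
λ_3 = (4, 3, 4)

((1, 1, 0), (0, 0, 1), (4, 0, 1), (4, 3, 4))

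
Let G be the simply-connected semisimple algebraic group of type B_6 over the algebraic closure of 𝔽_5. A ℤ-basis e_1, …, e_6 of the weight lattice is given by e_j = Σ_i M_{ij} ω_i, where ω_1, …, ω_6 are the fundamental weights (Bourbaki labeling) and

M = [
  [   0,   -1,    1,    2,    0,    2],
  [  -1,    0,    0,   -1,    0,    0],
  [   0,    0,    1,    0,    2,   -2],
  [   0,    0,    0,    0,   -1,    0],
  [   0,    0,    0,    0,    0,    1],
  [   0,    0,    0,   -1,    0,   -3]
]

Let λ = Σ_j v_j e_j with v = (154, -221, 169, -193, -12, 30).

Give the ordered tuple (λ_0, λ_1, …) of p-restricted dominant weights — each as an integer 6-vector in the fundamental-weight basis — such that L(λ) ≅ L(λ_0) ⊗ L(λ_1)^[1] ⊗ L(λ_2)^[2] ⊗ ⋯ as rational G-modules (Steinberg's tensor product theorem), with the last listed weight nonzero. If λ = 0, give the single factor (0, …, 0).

In the fundamental-weight basis, λ has coordinates c = M·v (v = (154, -221, 169, -193, -12, 30)):
  c_1 = 0*154 + -1*-221 + 1*169 + 2*-193 + 0*-12 + 2*30 = 64
  c_2 = -1*154 + 0*-221 + 0*169 + -1*-193 + 0*-12 + 0*30 = 39
  c_3 = 0*154 + 0*-221 + 1*169 + 0*-193 + 2*-12 + -2*30 = 85
  c_4 = 0*154 + 0*-221 + 0*169 + 0*-193 + -1*-12 + 0*30 = 12
  c_5 = 0*154 + 0*-221 + 0*169 + 0*-193 + 0*-12 + 1*30 = 30
  c_6 = 0*154 + 0*-221 + 0*169 + -1*-193 + 0*-12 + -3*30 = 103
Expand coordinatewise in base 5:
  c_1 = 64 = 4·5^0 + 2·5^1 + 2·5^2
  c_2 = 39 = 4·5^0 + 2·5^1 + 1·5^2
  c_3 = 85 = 0·5^0 + 2·5^1 + 3·5^2
  c_4 = 12 = 2·5^0 + 2·5^1
  c_5 = 30 = 0·5^0 + 1·5^1 + 1·5^2
  c_6 = 103 = 3·5^0 + 0·5^1 + 4·5^2
Factor λ_0 = (4, 4, 0, 2, 0, 3)
Factor λ_1 = (2, 2, 2, 2, 1, 0)
Factor λ_2 = (2, 1, 3, 0, 1, 4)

((4, 4, 0, 2, 0, 3), (2, 2, 2, 2, 1, 0), (2, 1, 3, 0, 1, 4))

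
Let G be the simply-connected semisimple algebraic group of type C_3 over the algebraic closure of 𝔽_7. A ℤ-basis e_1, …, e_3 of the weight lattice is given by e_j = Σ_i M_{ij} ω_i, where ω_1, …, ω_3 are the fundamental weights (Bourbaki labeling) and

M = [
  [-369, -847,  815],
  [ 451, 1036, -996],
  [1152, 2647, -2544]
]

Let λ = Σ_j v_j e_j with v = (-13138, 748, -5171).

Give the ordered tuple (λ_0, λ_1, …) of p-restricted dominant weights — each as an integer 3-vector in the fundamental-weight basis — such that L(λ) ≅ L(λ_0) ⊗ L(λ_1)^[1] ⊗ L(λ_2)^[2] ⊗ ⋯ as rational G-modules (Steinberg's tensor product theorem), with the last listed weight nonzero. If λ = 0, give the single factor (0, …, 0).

((1, 6, 4),)

Compute c_i = Σ_j M_{ij} v_j with v = (-13138, 748, -5171):
  c_1 = (-369)·(-13138) + (-847)·(748) + (815)·(-5171) = 1
  c_2 = (451)·(-13138) + 1036·748 + (-996)·(-5171) = 6
  c_3 = (1152)·(-13138) + 2647·748 + (-2544)·(-5171) = 4
Expand coordinatewise in base 7:
  c_1 = 1 = 1·7^0
  c_2 = 6 = 6·7^0
  c_3 = 4 = 4·7^0
λ_0 = (1, 6, 4)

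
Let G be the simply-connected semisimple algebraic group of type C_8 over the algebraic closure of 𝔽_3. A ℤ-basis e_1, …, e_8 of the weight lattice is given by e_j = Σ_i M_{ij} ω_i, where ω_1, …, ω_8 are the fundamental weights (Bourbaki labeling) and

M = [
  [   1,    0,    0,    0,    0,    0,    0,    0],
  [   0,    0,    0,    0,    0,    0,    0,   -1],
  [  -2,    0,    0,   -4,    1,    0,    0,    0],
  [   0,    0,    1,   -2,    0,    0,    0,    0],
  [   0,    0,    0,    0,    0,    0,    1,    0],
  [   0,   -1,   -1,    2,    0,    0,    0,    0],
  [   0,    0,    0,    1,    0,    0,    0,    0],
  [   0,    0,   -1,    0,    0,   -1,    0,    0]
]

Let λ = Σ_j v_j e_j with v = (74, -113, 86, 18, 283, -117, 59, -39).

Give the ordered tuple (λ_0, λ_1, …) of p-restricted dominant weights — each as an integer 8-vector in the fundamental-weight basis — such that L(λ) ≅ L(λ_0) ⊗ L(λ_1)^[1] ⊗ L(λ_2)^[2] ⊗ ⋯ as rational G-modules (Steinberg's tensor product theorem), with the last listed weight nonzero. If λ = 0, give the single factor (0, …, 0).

((2, 0, 0, 2, 2, 0, 0, 1), (0, 1, 0, 1, 1, 0, 0, 1), (2, 1, 1, 2, 0, 1, 2, 0), (2, 1, 2, 1, 2, 2, 0, 1))

Change of basis e → ω: c = M·v where v = (74, -113, 86, 18, 283, -117, 59, -39):
  c_1 = (1)·(74) + (0)·(-113) + (0)·(86) + (0)·(18) + (0)·(283) + (0)·(-117) + (0)·(59) + (0)·(-39) = 74
  c_2 = (0)·(74) + (0)·(-113) + (0)·(86) + (0)·(18) + (0)·(283) + (0)·(-117) + (0)·(59) + (-1)·(-39) = 39
  c_3 = (-2)·(74) + (0)·(-113) + (0)·(86) + (-4)·(18) + (1)·(283) + (0)·(-117) + (0)·(59) + (0)·(-39) = 63
  c_4 = (0)·(74) + (0)·(-113) + (1)·(86) + (-2)·(18) + (0)·(283) + (0)·(-117) + (0)·(59) + (0)·(-39) = 50
  c_5 = (0)·(74) + (0)·(-113) + (0)·(86) + (0)·(18) + (0)·(283) + (0)·(-117) + (1)·(59) + (0)·(-39) = 59
  c_6 = (0)·(74) + (-1)·(-113) + (-1)·(86) + (2)·(18) + (0)·(283) + (0)·(-117) + (0)·(59) + (0)·(-39) = 63
  c_7 = (0)·(74) + (0)·(-113) + (0)·(86) + (1)·(18) + (0)·(283) + (0)·(-117) + (0)·(59) + (0)·(-39) = 18
  c_8 = (0)·(74) + (0)·(-113) + (-1)·(86) + (0)·(18) + (0)·(283) + (-1)·(-117) + (0)·(59) + (0)·(-39) = 31
Base-3 expansion of each c_i:
  c_1 = 74 = 2·3^0 + 0·3^1 + 2·3^2 + 2·3^3
  c_2 = 39 = 0·3^0 + 1·3^1 + 1·3^2 + 1·3^3
  c_3 = 63 = 0·3^0 + 0·3^1 + 1·3^2 + 2·3^3
  c_4 = 50 = 2·3^0 + 1·3^1 + 2·3^2 + 1·3^3
  c_5 = 59 = 2·3^0 + 1·3^1 + 0·3^2 + 2·3^3
  c_6 = 63 = 0·3^0 + 0·3^1 + 1·3^2 + 2·3^3
  c_7 = 18 = 0·3^0 + 0·3^1 + 2·3^2
  c_8 = 31 = 1·3^0 + 1·3^1 + 0·3^2 + 1·3^3
λ_0 = (2, 0, 0, 2, 2, 0, 0, 1)
λ_1 = (0, 1, 0, 1, 1, 0, 0, 1)
λ_2 = (2, 1, 1, 2, 0, 1, 2, 0)
λ_3 = (2, 1, 2, 1, 2, 2, 0, 1)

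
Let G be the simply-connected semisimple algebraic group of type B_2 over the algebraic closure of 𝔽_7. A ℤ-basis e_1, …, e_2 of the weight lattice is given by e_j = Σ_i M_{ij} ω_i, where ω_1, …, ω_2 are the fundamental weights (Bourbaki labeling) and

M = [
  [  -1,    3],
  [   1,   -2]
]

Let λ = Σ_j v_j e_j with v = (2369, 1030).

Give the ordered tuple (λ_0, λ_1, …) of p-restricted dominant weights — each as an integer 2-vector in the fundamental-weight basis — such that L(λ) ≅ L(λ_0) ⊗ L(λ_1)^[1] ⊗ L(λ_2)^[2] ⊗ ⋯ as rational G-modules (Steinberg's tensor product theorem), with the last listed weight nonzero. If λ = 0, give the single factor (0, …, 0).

Compute c_i = Σ_j M_{ij} v_j with v = (2369, 1030):
  c_1 = -1*2369 + 3*1030 = 721
  c_2 = 1*2369 + -2*1030 = 309
Writing each c_i in base p = 7:
  c_1 = 721 = 0·7^0 + 5·7^1 + 0·7^2 + 2·7^3
  c_2 = 309 = 1·7^0 + 2·7^1 + 6·7^2
λ_0 = (0, 1)
λ_1 = (5, 2)
λ_2 = (0, 6)
λ_3 = (2, 0)

((0, 1), (5, 2), (0, 6), (2, 0))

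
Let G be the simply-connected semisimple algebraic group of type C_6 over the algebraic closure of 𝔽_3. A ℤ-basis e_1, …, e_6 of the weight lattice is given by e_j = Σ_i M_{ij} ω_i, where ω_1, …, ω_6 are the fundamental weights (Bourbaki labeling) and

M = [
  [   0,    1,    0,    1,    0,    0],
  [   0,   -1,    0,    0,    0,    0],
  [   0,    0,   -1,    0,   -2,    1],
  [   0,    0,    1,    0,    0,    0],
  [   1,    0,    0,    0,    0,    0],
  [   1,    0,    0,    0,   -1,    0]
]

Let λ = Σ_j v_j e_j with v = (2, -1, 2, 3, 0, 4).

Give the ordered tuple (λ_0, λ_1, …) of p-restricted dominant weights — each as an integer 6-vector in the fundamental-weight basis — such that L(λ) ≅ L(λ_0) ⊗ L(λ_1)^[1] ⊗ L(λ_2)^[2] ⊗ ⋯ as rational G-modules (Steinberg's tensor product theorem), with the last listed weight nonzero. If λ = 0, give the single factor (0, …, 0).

In the fundamental-weight basis, λ has coordinates c = M·v (v = (2, -1, 2, 3, 0, 4)):
  c_1 = (0)·(2) + (1)·(-1) + (0)·(2) + (1)·(3) + (0)·(0) + (0)·(4) = 2
  c_2 = (0)·(2) + (-1)·(-1) + (0)·(2) + (0)·(3) + (0)·(0) + (0)·(4) = 1
  c_3 = (0)·(2) + (0)·(-1) + (-1)·(2) + (0)·(3) + (-2)·(0) + (1)·(4) = 2
  c_4 = (0)·(2) + (0)·(-1) + (1)·(2) + (0)·(3) + (0)·(0) + (0)·(4) = 2
  c_5 = (1)·(2) + (0)·(-1) + (0)·(2) + (0)·(3) + (0)·(0) + (0)·(4) = 2
  c_6 = (1)·(2) + (0)·(-1) + (0)·(2) + (0)·(3) + (-1)·(0) + (0)·(4) = 2
p = 3; digits c_i = Σ_j d_{ij}·3^j, 0 ≤ d_{ij} < 3:
  c_1 = 2 = 2·3^0
  c_2 = 1 = 1·3^0
  c_3 = 2 = 2·3^0
  c_4 = 2 = 2·3^0
  c_5 = 2 = 2·3^0
  c_6 = 2 = 2·3^0
λ_0 = (2, 1, 2, 2, 2, 2)

((2, 1, 2, 2, 2, 2),)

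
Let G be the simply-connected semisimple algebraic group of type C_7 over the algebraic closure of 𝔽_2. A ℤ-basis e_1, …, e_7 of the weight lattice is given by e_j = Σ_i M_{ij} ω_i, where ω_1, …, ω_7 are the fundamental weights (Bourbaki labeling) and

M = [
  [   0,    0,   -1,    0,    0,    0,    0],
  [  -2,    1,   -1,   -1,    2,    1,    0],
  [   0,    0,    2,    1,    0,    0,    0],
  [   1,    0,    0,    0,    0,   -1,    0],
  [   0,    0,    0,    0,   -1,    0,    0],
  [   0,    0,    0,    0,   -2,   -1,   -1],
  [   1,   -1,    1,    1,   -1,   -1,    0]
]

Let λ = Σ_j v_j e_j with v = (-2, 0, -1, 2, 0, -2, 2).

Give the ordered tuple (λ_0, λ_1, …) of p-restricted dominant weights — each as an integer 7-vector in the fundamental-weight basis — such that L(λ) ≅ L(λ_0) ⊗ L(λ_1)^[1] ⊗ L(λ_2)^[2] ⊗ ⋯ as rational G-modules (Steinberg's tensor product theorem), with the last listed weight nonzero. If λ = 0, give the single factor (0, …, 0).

ω-coordinates c = M·v, v = (-2, 0, -1, 2, 0, -2, 2):
  c_1 = (0)·(-2) + (0)·(0) + (-1)·(-1) + (0)·(2) + (0)·(0) + (0)·(-2) + (0)·(2) = 1
  c_2 = (-2)·(-2) + (1)·(0) + (-1)·(-1) + (-1)·(2) + (2)·(0) + (1)·(-2) + (0)·(2) = 1
  c_3 = (0)·(-2) + (0)·(0) + (2)·(-1) + (1)·(2) + (0)·(0) + (0)·(-2) + (0)·(2) = 0
  c_4 = (1)·(-2) + (0)·(0) + (0)·(-1) + (0)·(2) + (0)·(0) + (-1)·(-2) + (0)·(2) = 0
  c_5 = (0)·(-2) + (0)·(0) + (0)·(-1) + (0)·(2) + (-1)·(0) + (0)·(-2) + (0)·(2) = 0
  c_6 = (0)·(-2) + (0)·(0) + (0)·(-1) + (0)·(2) + (-2)·(0) + (-1)·(-2) + (-1)·(2) = 0
  c_7 = (1)·(-2) + (-1)·(0) + (1)·(-1) + (1)·(2) + (-1)·(0) + (-1)·(-2) + (0)·(2) = 1
Writing each c_i in base p = 2:
  c_1 = 1 = 1·2^0
  c_2 = 1 = 1·2^0
  c_3 = 0
  c_4 = 0
  c_5 = 0
  c_6 = 0
  c_7 = 1 = 1·2^0
Factor λ_0 = (1, 1, 0, 0, 0, 0, 1)

((1, 1, 0, 0, 0, 0, 1),)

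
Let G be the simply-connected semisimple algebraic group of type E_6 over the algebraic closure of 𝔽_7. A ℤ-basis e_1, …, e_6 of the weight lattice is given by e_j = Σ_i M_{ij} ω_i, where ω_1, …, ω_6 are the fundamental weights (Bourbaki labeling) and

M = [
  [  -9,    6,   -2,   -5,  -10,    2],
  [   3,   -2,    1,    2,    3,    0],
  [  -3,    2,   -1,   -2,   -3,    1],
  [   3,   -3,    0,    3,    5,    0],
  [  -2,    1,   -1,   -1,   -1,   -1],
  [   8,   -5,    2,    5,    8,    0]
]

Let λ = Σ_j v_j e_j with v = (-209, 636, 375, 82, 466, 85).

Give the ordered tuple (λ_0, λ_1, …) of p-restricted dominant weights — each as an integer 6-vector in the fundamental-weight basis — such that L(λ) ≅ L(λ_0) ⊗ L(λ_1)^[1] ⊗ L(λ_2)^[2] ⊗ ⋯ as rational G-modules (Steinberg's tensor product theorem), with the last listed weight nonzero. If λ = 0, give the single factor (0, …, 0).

((5, 3, 5, 6, 4, 1), (6, 5, 6, 5, 6, 5))

Change of basis e → ω: c = M·v where v = (-209, 636, 375, 82, 466, 85):
  c_1 = -9*-209 + 6*636 + -2*375 + -5*82 + -10*466 + 2*85 = 47
  c_2 = 3*-209 + -2*636 + 1*375 + 2*82 + 3*466 + 0*85 = 38
  c_3 = -3*-209 + 2*636 + -1*375 + -2*82 + -3*466 + 1*85 = 47
  c_4 = 3*-209 + -3*636 + 0*375 + 3*82 + 5*466 + 0*85 = 41
  c_5 = -2*-209 + 1*636 + -1*375 + -1*82 + -1*466 + -1*85 = 46
  c_6 = 8*-209 + -5*636 + 2*375 + 5*82 + 8*466 + 0*85 = 36
p = 7; digits c_i = Σ_j d_{ij}·7^j, 0 ≤ d_{ij} < 7:
  c_1 = 47 = 5·7^0 + 6·7^1
  c_2 = 38 = 3·7^0 + 5·7^1
  c_3 = 47 = 5·7^0 + 6·7^1
  c_4 = 41 = 6·7^0 + 5·7^1
  c_5 = 46 = 4·7^0 + 6·7^1
  c_6 = 36 = 1·7^0 + 5·7^1
Factor λ_0 = (5, 3, 5, 6, 4, 1)
Factor λ_1 = (6, 5, 6, 5, 6, 5)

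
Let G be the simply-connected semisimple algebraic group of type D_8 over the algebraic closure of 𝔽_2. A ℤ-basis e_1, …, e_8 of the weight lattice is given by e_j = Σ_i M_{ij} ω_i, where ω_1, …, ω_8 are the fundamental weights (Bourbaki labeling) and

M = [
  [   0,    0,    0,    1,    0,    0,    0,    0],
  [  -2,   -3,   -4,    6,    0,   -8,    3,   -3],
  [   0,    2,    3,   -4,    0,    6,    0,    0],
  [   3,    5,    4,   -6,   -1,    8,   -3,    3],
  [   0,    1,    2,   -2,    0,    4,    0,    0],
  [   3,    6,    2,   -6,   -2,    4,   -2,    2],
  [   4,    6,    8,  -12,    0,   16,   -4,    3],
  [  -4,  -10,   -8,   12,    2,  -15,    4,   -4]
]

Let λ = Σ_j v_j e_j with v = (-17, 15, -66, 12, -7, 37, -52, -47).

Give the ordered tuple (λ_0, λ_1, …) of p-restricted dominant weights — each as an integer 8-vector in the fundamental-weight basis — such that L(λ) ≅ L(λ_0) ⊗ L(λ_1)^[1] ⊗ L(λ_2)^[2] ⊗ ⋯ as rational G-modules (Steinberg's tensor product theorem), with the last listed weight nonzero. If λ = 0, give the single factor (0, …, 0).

((0, 0, 0, 0, 1, 1, 1, 1), (0, 1, 1, 1, 1, 1, 0, 0), (1, 1, 1, 1, 1, 1, 0, 0), (1, 1, 0, 0, 0, 0, 1, 0))

In the fundamental-weight basis, λ has coordinates c = M·v (v = (-17, 15, -66, 12, -7, 37, -52, -47)):
  c_1 = (0)·(-17) + 0·15 + (0)·(-66) + 1·12 + (0)·(-7) + 0·37 + (0)·(-52) + (0)·(-47) = 12
  c_2 = (-2)·(-17) + (-3)·(15) + (-4)·(-66) + 6·12 + (0)·(-7) + (-8)·(37) + (3)·(-52) + (-3)·(-47) = 14
  c_3 = (0)·(-17) + 2·15 + (3)·(-66) + (-4)·(12) + (0)·(-7) + 6·37 + (0)·(-52) + (0)·(-47) = 6
  c_4 = (3)·(-17) + 5·15 + (4)·(-66) + (-6)·(12) + (-1)·(-7) + 8·37 + (-3)·(-52) + (3)·(-47) = 6
  c_5 = (0)·(-17) + 1·15 + (2)·(-66) + (-2)·(12) + (0)·(-7) + 4·37 + (0)·(-52) + (0)·(-47) = 7
  c_6 = (3)·(-17) + 6·15 + (2)·(-66) + (-6)·(12) + (-2)·(-7) + 4·37 + (-2)·(-52) + (2)·(-47) = 7
  c_7 = (4)·(-17) + 6·15 + (8)·(-66) + (-12)·(12) + (0)·(-7) + 16·37 + (-4)·(-52) + (3)·(-47) = 9
  c_8 = (-4)·(-17) + (-10)·(15) + (-8)·(-66) + 12·12 + (2)·(-7) + (-15)·(37) + (4)·(-52) + (-4)·(-47) = 1
p = 2; digits c_i = Σ_j d_{ij}·2^j, 0 ≤ d_{ij} < 2:
  c_1 = 12 = 0·2^0 + 0·2^1 + 1·2^2 + 1·2^3
  c_2 = 14 = 0·2^0 + 1·2^1 + 1·2^2 + 1·2^3
  c_3 = 6 = 0·2^0 + 1·2^1 + 1·2^2
  c_4 = 6 = 0·2^0 + 1·2^1 + 1·2^2
  c_5 = 7 = 1·2^0 + 1·2^1 + 1·2^2
  c_6 = 7 = 1·2^0 + 1·2^1 + 1·2^2
  c_7 = 9 = 1·2^0 + 0·2^1 + 0·2^2 + 1·2^3
  c_8 = 1 = 1·2^0
Factor λ_0 = (0, 0, 0, 0, 1, 1, 1, 1)
Factor λ_1 = (0, 1, 1, 1, 1, 1, 0, 0)
Factor λ_2 = (1, 1, 1, 1, 1, 1, 0, 0)
Factor λ_3 = (1, 1, 0, 0, 0, 0, 1, 0)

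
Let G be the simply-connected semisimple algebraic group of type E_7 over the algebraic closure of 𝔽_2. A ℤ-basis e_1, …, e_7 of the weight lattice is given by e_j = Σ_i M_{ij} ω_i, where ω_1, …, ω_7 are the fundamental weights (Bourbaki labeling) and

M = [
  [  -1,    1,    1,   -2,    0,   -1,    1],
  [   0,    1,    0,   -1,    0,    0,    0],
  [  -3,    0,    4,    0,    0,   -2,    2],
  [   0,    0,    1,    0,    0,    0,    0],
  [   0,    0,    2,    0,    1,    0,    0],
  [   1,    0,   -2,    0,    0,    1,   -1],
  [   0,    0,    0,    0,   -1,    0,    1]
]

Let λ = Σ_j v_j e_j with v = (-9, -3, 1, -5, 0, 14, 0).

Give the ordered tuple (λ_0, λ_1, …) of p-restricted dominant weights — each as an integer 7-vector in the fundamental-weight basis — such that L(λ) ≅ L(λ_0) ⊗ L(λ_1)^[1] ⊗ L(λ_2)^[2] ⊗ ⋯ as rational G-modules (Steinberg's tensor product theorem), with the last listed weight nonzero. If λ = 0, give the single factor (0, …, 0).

((1, 0, 1, 1, 0, 1, 0), (1, 1, 1, 0, 1, 1, 0))

In the fundamental-weight basis, λ has coordinates c = M·v (v = (-9, -3, 1, -5, 0, 14, 0)):
  c_1 = (-1)·(-9) + (1)·(-3) + (1)·(1) + (-2)·(-5) + (0)·(0) + (-1)·(14) + (1)·(0) = 3
  c_2 = (0)·(-9) + (1)·(-3) + (0)·(1) + (-1)·(-5) + (0)·(0) + (0)·(14) + (0)·(0) = 2
  c_3 = (-3)·(-9) + (0)·(-3) + (4)·(1) + (0)·(-5) + (0)·(0) + (-2)·(14) + (2)·(0) = 3
  c_4 = (0)·(-9) + (0)·(-3) + (1)·(1) + (0)·(-5) + (0)·(0) + (0)·(14) + (0)·(0) = 1
  c_5 = (0)·(-9) + (0)·(-3) + (2)·(1) + (0)·(-5) + (1)·(0) + (0)·(14) + (0)·(0) = 2
  c_6 = (1)·(-9) + (0)·(-3) + (-2)·(1) + (0)·(-5) + (0)·(0) + (1)·(14) + (-1)·(0) = 3
  c_7 = (0)·(-9) + (0)·(-3) + (0)·(1) + (0)·(-5) + (-1)·(0) + (0)·(14) + (1)·(0) = 0
Base-2 expansion of each c_i:
  c_1 = 3 = 1·2^0 + 1·2^1
  c_2 = 2 = 0·2^0 + 1·2^1
  c_3 = 3 = 1·2^0 + 1·2^1
  c_4 = 1 = 1·2^0
  c_5 = 2 = 0·2^0 + 1·2^1
  c_6 = 3 = 1·2^0 + 1·2^1
  c_7 = 0
Factor λ_0 = (1, 0, 1, 1, 0, 1, 0)
Factor λ_1 = (1, 1, 1, 0, 1, 1, 0)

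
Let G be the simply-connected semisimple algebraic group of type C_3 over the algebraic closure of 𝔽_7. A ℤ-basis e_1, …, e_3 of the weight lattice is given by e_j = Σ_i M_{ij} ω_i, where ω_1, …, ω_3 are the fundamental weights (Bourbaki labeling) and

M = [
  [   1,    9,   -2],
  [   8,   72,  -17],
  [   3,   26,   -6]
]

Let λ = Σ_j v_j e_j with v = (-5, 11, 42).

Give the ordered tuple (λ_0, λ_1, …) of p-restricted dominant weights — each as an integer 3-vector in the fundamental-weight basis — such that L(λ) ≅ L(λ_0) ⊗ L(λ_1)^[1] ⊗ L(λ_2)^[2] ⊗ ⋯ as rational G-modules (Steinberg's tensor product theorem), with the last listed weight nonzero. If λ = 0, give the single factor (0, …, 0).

((3, 3, 5), (1, 5, 2))

Compute c_i = Σ_j M_{ij} v_j with v = (-5, 11, 42):
  c_1 = (1)·(-5) + 9·11 + (-2)·(42) = 10
  c_2 = (8)·(-5) + 72·11 + (-17)·(42) = 38
  c_3 = (3)·(-5) + 26·11 + (-6)·(42) = 19
Expand coordinatewise in base 7:
  c_1 = 10 = 3·7^0 + 1·7^1
  c_2 = 38 = 3·7^0 + 5·7^1
  c_3 = 19 = 5·7^0 + 2·7^1
λ_0 = (3, 3, 5)
λ_1 = (1, 5, 2)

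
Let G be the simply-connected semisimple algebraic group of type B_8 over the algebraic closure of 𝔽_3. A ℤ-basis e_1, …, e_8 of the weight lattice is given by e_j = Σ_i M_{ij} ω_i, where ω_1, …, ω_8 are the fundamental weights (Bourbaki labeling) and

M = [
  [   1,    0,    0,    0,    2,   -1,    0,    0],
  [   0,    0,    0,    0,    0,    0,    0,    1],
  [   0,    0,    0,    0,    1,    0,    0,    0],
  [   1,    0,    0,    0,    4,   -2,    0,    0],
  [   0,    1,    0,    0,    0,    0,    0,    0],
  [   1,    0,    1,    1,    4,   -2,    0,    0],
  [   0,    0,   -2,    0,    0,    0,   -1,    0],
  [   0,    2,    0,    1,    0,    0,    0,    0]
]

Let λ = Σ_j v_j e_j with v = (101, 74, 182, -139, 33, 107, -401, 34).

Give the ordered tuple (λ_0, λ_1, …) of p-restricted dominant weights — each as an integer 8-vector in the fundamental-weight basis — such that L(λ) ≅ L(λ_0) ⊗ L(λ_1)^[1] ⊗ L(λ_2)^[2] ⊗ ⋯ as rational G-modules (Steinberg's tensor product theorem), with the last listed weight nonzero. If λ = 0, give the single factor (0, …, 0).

Change of basis e → ω: c = M·v where v = (101, 74, 182, -139, 33, 107, -401, 34):
  c_1 = 1·101 + 0·74 + 0·182 + (0)·(-139) + 2·33 + (-1)·(107) + (0)·(-401) + 0·34 = 60
  c_2 = 0·101 + 0·74 + 0·182 + (0)·(-139) + 0·33 + 0·107 + (0)·(-401) + 1·34 = 34
  c_3 = 0·101 + 0·74 + 0·182 + (0)·(-139) + 1·33 + 0·107 + (0)·(-401) + 0·34 = 33
  c_4 = 1·101 + 0·74 + 0·182 + (0)·(-139) + 4·33 + (-2)·(107) + (0)·(-401) + 0·34 = 19
  c_5 = 0·101 + 1·74 + 0·182 + (0)·(-139) + 0·33 + 0·107 + (0)·(-401) + 0·34 = 74
  c_6 = 1·101 + 0·74 + 1·182 + (1)·(-139) + 4·33 + (-2)·(107) + (0)·(-401) + 0·34 = 62
  c_7 = 0·101 + 0·74 + (-2)·(182) + (0)·(-139) + 0·33 + 0·107 + (-1)·(-401) + 0·34 = 37
  c_8 = 0·101 + 2·74 + 0·182 + (1)·(-139) + 0·33 + 0·107 + (0)·(-401) + 0·34 = 9
Writing each c_i in base p = 3:
  c_1 = 60 = 0·3^0 + 2·3^1 + 0·3^2 + 2·3^3
  c_2 = 34 = 1·3^0 + 2·3^1 + 0·3^2 + 1·3^3
  c_3 = 33 = 0·3^0 + 2·3^1 + 0·3^2 + 1·3^3
  c_4 = 19 = 1·3^0 + 0·3^1 + 2·3^2
  c_5 = 74 = 2·3^0 + 0·3^1 + 2·3^2 + 2·3^3
  c_6 = 62 = 2·3^0 + 2·3^1 + 0·3^2 + 2·3^3
  c_7 = 37 = 1·3^0 + 0·3^1 + 1·3^2 + 1·3^3
  c_8 = 9 = 0·3^0 + 0·3^1 + 1·3^2
p-restricted factor λ_0 = (0, 1, 0, 1, 2, 2, 1, 0)
p-restricted factor λ_1 = (2, 2, 2, 0, 0, 2, 0, 0)
p-restricted factor λ_2 = (0, 0, 0, 2, 2, 0, 1, 1)
p-restricted factor λ_3 = (2, 1, 1, 0, 2, 2, 1, 0)

((0, 1, 0, 1, 2, 2, 1, 0), (2, 2, 2, 0, 0, 2, 0, 0), (0, 0, 0, 2, 2, 0, 1, 1), (2, 1, 1, 0, 2, 2, 1, 0))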